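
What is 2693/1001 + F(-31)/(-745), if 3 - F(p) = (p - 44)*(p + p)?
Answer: 6657932/745745 ≈ 8.9279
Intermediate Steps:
F(p) = 3 - 2*p*(-44 + p) (F(p) = 3 - (p - 44)*(p + p) = 3 - (-44 + p)*2*p = 3 - 2*p*(-44 + p))
2693/1001 + F(-31)/(-745) = 2693/1001 + (3 - 2*(-31)**2 + 88*(-31))/(-745) = 2693*(1/1001) + (3 - 2*961 - 2728)*(-1/745) = 2693/1001 + (3 - 1922 - 2728)*(-1/745) = 2693/1001 - 4647*(-1/745) = 2693/1001 + 4647/745 = 6657932/745745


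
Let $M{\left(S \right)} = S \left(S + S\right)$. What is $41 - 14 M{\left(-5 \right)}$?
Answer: $-659$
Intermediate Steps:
$M{\left(S \right)} = 2 S^{2}$ ($M{\left(S \right)} = S 2 S = 2 S^{2}$)
$41 - 14 M{\left(-5 \right)} = 41 - 14 \cdot 2 \left(-5\right)^{2} = 41 - 14 \cdot 2 \cdot 25 = 41 - 700 = -659$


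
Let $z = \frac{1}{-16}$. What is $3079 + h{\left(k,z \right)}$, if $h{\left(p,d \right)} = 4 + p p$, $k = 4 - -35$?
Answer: $4604$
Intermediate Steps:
$k = 39$ ($k = 4 + 35 = 39$)
$z = - \frac{1}{16} \approx -0.0625$
$h{\left(p,d \right)} = 4 + p^{2}$
$3079 + h{\left(k,z \right)} = 3079 + \left(4 + 39^{2}\right) = 3079 + \left(4 + 1521\right) = 3079 + 1525 = 4604$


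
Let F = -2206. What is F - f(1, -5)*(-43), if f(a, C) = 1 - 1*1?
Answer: -2206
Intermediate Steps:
f(a, C) = 0 (f(a, C) = 1 - 1 = 0)
F - f(1, -5)*(-43) = -2206 - 0*(-43) = -2206 - 1*0 = -2206 + 0 = -2206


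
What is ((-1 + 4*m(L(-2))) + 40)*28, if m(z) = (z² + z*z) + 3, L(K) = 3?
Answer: 3444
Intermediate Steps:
m(z) = 3 + 2*z² (m(z) = (z² + z²) + 3 = 2*z² + 3 = 3 + 2*z²)
((-1 + 4*m(L(-2))) + 40)*28 = ((-1 + 4*(3 + 2*3²)) + 40)*28 = ((-1 + 4*(3 + 2*9)) + 40)*28 = ((-1 + 4*(3 + 18)) + 40)*28 = ((-1 + 4*21) + 40)*28 = ((-1 + 84) + 40)*28 = (83 + 40)*28 = 123*28 = 3444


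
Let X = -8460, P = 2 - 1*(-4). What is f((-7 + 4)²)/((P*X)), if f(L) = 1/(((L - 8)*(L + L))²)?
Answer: -1/16446240 ≈ -6.0804e-8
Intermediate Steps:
P = 6 (P = 2 + 4 = 6)
f(L) = 1/(4*L²*(-8 + L)²) (f(L) = 1/(((-8 + L)*(2*L))²) = 1/((2*L*(-8 + L))²) = 1/(4*L²*(-8 + L)²))
f((-7 + 4)²)/((P*X)) = (1/(4*((-7 + 4)²)²*(-8 + (-7 + 4)²)²))/((6*(-8460))) = (1/(4*((-3)²)²*(-8 + (-3)²)²))/(-50760) = ((¼)/(9²*(-8 + 9)²))*(-1/50760) = ((¼)*(1/81)/1²)*(-1/50760) = ((¼)*(1/81)*1)*(-1/50760) = (1/324)*(-1/50760) = -1/16446240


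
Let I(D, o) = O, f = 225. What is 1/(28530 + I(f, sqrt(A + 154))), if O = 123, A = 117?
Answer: 1/28653 ≈ 3.4900e-5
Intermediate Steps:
I(D, o) = 123
1/(28530 + I(f, sqrt(A + 154))) = 1/(28530 + 123) = 1/28653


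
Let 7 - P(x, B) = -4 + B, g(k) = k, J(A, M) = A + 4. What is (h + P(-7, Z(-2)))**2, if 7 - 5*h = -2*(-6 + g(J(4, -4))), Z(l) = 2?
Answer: 3136/25 ≈ 125.44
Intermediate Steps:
J(A, M) = 4 + A
P(x, B) = 11 - B (P(x, B) = 7 - (-4 + B) = 7 + (4 - B) = 11 - B)
h = 11/5 (h = 7/5 - (-2)*(-6 + (4 + 4))/5 = 7/5 - (-2)*(-6 + 8)/5 = 7/5 - (-2)*2/5 = 7/5 - 1/5*(-4) = 7/5 + 4/5 = 11/5 ≈ 2.2000)
(h + P(-7, Z(-2)))**2 = (11/5 + (11 - 1*2))**2 = (11/5 + (11 - 2))**2 = (11/5 + 9)**2 = (56/5)**2 = 3136/25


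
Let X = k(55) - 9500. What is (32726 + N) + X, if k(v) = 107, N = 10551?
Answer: 33884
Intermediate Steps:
X = -9393 (X = 107 - 9500 = -9393)
(32726 + N) + X = (32726 + 10551) - 9393 = 43277 - 9393 = 33884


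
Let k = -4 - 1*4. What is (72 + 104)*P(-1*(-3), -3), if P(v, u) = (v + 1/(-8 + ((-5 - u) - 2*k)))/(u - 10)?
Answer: -1672/39 ≈ -42.872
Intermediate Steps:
k = -8 (k = -4 - 4 = -8)
P(v, u) = (v + 1/(3 - u))/(-10 + u) (P(v, u) = (v + 1/(-8 + ((-5 - u) - 2*(-8))))/(u - 10) = (v + 1/(-8 + ((-5 - u) + 16)))/(-10 + u) = (v + 1/(-8 + (11 - u)))/(-10 + u) = (v + 1/(3 - u))/(-10 + u))
(72 + 104)*P(-1*(-3), -3) = (72 + 104)*((-1 - (-3)*(-3) - (-3)*(-3))/(30 + (-3)**2 - 13*(-3))) = 176*((-1 - 3*3 - 3*3)/(30 + 9 + 39)) = 176*((-1 - 9 - 9)/78) = 176*((1/78)*(-19)) = 176*(-19/78) = -1672/39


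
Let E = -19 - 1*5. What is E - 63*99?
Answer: -6261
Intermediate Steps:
E = -24 (E = -19 - 5 = -24)
E - 63*99 = -24 - 63*99 = -24 - 6237 = -6261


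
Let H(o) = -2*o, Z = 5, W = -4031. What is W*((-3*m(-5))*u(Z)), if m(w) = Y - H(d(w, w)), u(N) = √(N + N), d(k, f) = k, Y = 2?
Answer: -96744*√10 ≈ -3.0593e+5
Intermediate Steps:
u(N) = √2*√N (u(N) = √(2*N) = √2*√N)
m(w) = 2 + 2*w (m(w) = 2 - (-2)*w = 2 + 2*w)
W*((-3*m(-5))*u(Z)) = -4031*(-3*(2 + 2*(-5)))*√2*√5 = -4031*(-3*(2 - 10))*√10 = -4031*(-3*(-8))*√10 = -96744*√10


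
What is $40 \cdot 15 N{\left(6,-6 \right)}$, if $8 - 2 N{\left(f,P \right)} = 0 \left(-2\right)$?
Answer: $2400$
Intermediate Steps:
$N{\left(f,P \right)} = 4$ ($N{\left(f,P \right)} = 4 - \frac{0 \left(-2\right)}{2} = 4 - 0 = 4 + 0 = 4$)
$40 \cdot 15 N{\left(6,-6 \right)} = 40 \cdot 15 \cdot 4 = 600 \cdot 4 = 2400$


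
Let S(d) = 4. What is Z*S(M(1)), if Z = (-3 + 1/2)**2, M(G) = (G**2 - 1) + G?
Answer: 25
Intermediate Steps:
M(G) = -1 + G + G**2 (M(G) = (-1 + G**2) + G = -1 + G + G**2)
Z = 25/4 (Z = (-3 + 1*(1/2))**2 = (-3 + 1/2)**2 = (-5/2)**2 = 25/4 ≈ 6.2500)
Z*S(M(1)) = (25/4)*4 = 25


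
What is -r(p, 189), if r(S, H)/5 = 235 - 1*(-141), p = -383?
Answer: -1880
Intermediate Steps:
r(S, H) = 1880 (r(S, H) = 5*(235 - 1*(-141)) = 5*(235 + 141) = 5*376 = 1880)
-r(p, 189) = -1*1880 = -1880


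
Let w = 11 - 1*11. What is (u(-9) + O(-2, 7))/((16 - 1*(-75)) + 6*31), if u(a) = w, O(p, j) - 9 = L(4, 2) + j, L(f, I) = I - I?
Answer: 16/277 ≈ 0.057762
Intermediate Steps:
L(f, I) = 0
O(p, j) = 9 + j (O(p, j) = 9 + (0 + j) = 9 + j)
w = 0 (w = 11 - 11 = 0)
u(a) = 0
(u(-9) + O(-2, 7))/((16 - 1*(-75)) + 6*31) = (0 + (9 + 7))/((16 - 1*(-75)) + 6*31) = (0 + 16)/((16 + 75) + 186) = 16/(91 + 186) = 16/277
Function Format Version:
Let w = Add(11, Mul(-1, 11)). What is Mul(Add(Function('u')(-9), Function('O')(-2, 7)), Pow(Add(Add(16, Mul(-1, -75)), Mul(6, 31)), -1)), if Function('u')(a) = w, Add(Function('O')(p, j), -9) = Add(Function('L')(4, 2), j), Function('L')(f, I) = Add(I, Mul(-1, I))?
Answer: Rational(16, 277) ≈ 0.057762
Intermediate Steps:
Function('L')(f, I) = 0
Function('O')(p, j) = Add(9, j) (Function('O')(p, j) = Add(9, Add(0, j)) = Add(9, j))
w = 0 (w = Add(11, -11) = 0)
Function('u')(a) = 0
Mul(Add(Function('u')(-9), Function('O')(-2, 7)), Pow(Add(Add(16, Mul(-1, -75)), Mul(6, 31)), -1)) = Mul(Add(0, Add(9, 7)), Pow(Add(Add(16, Mul(-1, -75)), Mul(6, 31)), -1)) = Mul(Add(0, 16), Pow(Add(Add(16, 75), 186), -1)) = Mul(16, Pow(Add(91, 186), -1)) = Mul(16, Pow(277, -1)) = Mul(16, Rational(1, 277)) = Rational(16, 277)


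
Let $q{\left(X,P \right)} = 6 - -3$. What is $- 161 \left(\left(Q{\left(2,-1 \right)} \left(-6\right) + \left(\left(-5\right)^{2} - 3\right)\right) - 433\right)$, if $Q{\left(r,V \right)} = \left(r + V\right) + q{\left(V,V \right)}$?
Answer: $75831$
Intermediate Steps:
$q{\left(X,P \right)} = 9$ ($q{\left(X,P \right)} = 6 + 3 = 9$)
$Q{\left(r,V \right)} = 9 + V + r$ ($Q{\left(r,V \right)} = \left(r + V\right) + 9 = \left(V + r\right) + 9 = 9 + V + r$)
$- 161 \left(\left(Q{\left(2,-1 \right)} \left(-6\right) + \left(\left(-5\right)^{2} - 3\right)\right) - 433\right) = - 161 \left(\left(\left(9 - 1 + 2\right) \left(-6\right) + \left(\left(-5\right)^{2} - 3\right)\right) - 433\right) = - 161 \left(\left(10 \left(-6\right) + \left(25 - 3\right)\right) - 433\right) = - 161 \left(\left(-60 + 22\right) - 433\right) = - 161 \left(-38 - 433\right) = \left(-161\right) \left(-471\right) = 75831$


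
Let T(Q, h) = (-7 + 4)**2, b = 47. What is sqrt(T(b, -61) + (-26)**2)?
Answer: sqrt(685) ≈ 26.173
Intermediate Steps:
T(Q, h) = 9 (T(Q, h) = (-3)**2 = 9)
sqrt(T(b, -61) + (-26)**2) = sqrt(9 + (-26)**2) = sqrt(9 + 676) = sqrt(685)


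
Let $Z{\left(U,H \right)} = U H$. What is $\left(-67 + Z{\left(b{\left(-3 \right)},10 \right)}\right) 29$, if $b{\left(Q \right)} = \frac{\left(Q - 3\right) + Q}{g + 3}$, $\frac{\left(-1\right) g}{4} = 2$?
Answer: $-1421$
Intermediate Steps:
$g = -8$ ($g = \left(-4\right) 2 = -8$)
$b{\left(Q \right)} = \frac{3}{5} - \frac{2 Q}{5}$ ($b{\left(Q \right)} = \frac{\left(Q - 3\right) + Q}{-8 + 3} = \frac{\left(-3 + Q\right) + Q}{-5} = \left(-3 + 2 Q\right) \left(- \frac{1}{5}\right) = \frac{3}{5} - \frac{2 Q}{5}$)
$Z{\left(U,H \right)} = H U$
$\left(-67 + Z{\left(b{\left(-3 \right)},10 \right)}\right) 29 = \left(-67 + 10 \left(\frac{3}{5} - - \frac{6}{5}\right)\right) 29 = \left(-67 + 10 \left(\frac{3}{5} + \frac{6}{5}\right)\right) 29 = \left(-67 + 10 \cdot \frac{9}{5}\right) 29 = \left(-67 + 18\right) 29 = \left(-49\right) 29 = -1421$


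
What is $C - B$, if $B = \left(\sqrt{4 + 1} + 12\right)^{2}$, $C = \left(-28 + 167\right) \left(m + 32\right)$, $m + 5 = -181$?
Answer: $-21555 - 24 \sqrt{5} \approx -21609.0$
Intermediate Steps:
$m = -186$ ($m = -5 - 181 = -186$)
$C = -21406$ ($C = \left(-28 + 167\right) \left(-186 + 32\right) = 139 \left(-154\right) = -21406$)
$B = \left(12 + \sqrt{5}\right)^{2}$ ($B = \left(\sqrt{5} + 12\right)^{2} = \left(12 + \sqrt{5}\right)^{2} \approx 202.67$)
$C - B = -21406 - \left(12 + \sqrt{5}\right)^{2}$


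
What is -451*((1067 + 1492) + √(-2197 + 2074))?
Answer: -1154109 - 451*I*√123 ≈ -1.1541e+6 - 5001.8*I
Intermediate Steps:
-451*((1067 + 1492) + √(-2197 + 2074)) = -451*(2559 + √(-123)) = -451*(2559 + I*√123) = -1154109 - 451*I*√123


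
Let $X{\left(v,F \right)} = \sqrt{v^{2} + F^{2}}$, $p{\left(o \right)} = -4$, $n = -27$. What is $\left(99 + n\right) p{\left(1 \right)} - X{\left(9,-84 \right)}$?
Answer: $-288 - 3 \sqrt{793} \approx -372.48$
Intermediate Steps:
$X{\left(v,F \right)} = \sqrt{F^{2} + v^{2}}$
$\left(99 + n\right) p{\left(1 \right)} - X{\left(9,-84 \right)} = \left(99 - 27\right) \left(-4\right) - \sqrt{\left(-84\right)^{2} + 9^{2}} = 72 \left(-4\right) - \sqrt{7056 + 81} = -288 - \sqrt{7137} = -288 - 3 \sqrt{793}$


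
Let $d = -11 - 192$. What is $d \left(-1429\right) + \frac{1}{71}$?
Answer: $\frac{20596178}{71} \approx 2.9009 \cdot 10^{5}$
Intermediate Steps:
$d = -203$ ($d = -11 - 192 = -203$)
$d \left(-1429\right) + \frac{1}{71} = \left(-203\right) \left(-1429\right) + \frac{1}{71} = 290087 + \frac{1}{71} = \frac{20596178}{71}$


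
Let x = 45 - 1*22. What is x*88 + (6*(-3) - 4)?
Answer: 2002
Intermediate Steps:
x = 23 (x = 45 - 22 = 23)
x*88 + (6*(-3) - 4) = 23*88 + (6*(-3) - 4) = 2024 + (-18 - 4) = 2024 - 22 = 2002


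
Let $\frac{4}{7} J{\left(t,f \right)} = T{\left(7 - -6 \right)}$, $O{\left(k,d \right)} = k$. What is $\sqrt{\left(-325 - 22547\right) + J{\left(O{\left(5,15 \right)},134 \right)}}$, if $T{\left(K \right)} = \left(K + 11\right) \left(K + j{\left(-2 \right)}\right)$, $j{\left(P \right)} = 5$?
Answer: $2 i \sqrt{5529} \approx 148.71 i$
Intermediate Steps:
$T{\left(K \right)} = \left(5 + K\right) \left(11 + K\right)$ ($T{\left(K \right)} = \left(K + 11\right) \left(K + 5\right) = \left(11 + K\right) \left(5 + K\right) = \left(5 + K\right) \left(11 + K\right)$)
$J{\left(t,f \right)} = 756$ ($J{\left(t,f \right)} = \frac{7 \left(55 + \left(7 - -6\right)^{2} + 16 \left(7 - -6\right)\right)}{4} = \frac{7 \left(55 + \left(7 + 6\right)^{2} + 16 \left(7 + 6\right)\right)}{4} = \frac{7 \left(55 + 13^{2} + 16 \cdot 13\right)}{4} = \frac{7 \left(55 + 169 + 208\right)}{4} = \frac{7}{4} \cdot 432 = 756$)
$\sqrt{\left(-325 - 22547\right) + J{\left(O{\left(5,15 \right)},134 \right)}} = \sqrt{\left(-325 - 22547\right) + 756} = \sqrt{-22872 + 756} = \sqrt{-22116} = 2 i \sqrt{5529}$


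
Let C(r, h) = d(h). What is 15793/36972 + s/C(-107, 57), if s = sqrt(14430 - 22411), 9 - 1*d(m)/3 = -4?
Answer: 15793/36972 + I*sqrt(7981)/39 ≈ 0.42716 + 2.2907*I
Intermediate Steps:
d(m) = 39 (d(m) = 27 - 3*(-4) = 27 + 12 = 39)
C(r, h) = 39
s = I*sqrt(7981) (s = sqrt(-7981) = I*sqrt(7981) ≈ 89.336*I)
15793/36972 + s/C(-107, 57) = 15793/36972 + (I*sqrt(7981))/39 = 15793*(1/36972) + (I*sqrt(7981))*(1/39) = 15793/36972 + I*sqrt(7981)/39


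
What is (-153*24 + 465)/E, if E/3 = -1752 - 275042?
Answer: 1069/276794 ≈ 0.0038621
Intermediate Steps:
E = -830382 (E = 3*(-1752 - 275042) = 3*(-276794) = -830382)
(-153*24 + 465)/E = (-153*24 + 465)/(-830382) = (-3672 + 465)*(-1/830382) = -3207*(-1/830382) = 1069/276794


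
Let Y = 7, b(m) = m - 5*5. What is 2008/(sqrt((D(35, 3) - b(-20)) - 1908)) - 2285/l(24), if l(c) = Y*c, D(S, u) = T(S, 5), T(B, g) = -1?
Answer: -2285/168 - 502*I*sqrt(466)/233 ≈ -13.601 - 46.509*I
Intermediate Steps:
D(S, u) = -1
b(m) = -25 + m (b(m) = m - 25 = -25 + m)
l(c) = 7*c
2008/(sqrt((D(35, 3) - b(-20)) - 1908)) - 2285/l(24) = 2008/(sqrt((-1 - (-25 - 20)) - 1908)) - 2285/(7*24) = 2008/(sqrt((-1 - 1*(-45)) - 1908)) - 2285/168 = 2008/(sqrt((-1 + 45) - 1908)) - 2285*1/168 = 2008/(sqrt(44 - 1908)) - 2285/168 = 2008/(sqrt(-1864)) - 2285/168 = 2008/((2*I*sqrt(466))) - 2285/168 = 2008*(-I*sqrt(466)/932) - 2285/168 = -502*I*sqrt(466)/233 - 2285/168 = -2285/168 - 502*I*sqrt(466)/233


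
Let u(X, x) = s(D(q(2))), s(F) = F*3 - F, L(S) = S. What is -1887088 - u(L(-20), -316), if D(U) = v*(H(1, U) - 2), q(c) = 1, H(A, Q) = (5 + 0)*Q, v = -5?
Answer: -1887058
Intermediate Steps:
H(A, Q) = 5*Q
D(U) = 10 - 25*U (D(U) = -5*(5*U - 2) = -5*(-2 + 5*U) = 10 - 25*U)
s(F) = 2*F (s(F) = 3*F - F = 2*F)
u(X, x) = -30 (u(X, x) = 2*(10 - 25*1) = 2*(10 - 25) = 2*(-15) = -30)
-1887088 - u(L(-20), -316) = -1887088 - 1*(-30) = -1887088 + 30 = -1887058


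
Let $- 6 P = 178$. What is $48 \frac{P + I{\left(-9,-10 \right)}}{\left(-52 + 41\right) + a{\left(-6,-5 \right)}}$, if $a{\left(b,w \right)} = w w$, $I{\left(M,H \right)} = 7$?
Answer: $- \frac{544}{7} \approx -77.714$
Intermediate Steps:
$P = - \frac{89}{3}$ ($P = \left(- \frac{1}{6}\right) 178 = - \frac{89}{3} \approx -29.667$)
$a{\left(b,w \right)} = w^{2}$
$48 \frac{P + I{\left(-9,-10 \right)}}{\left(-52 + 41\right) + a{\left(-6,-5 \right)}} = 48 \frac{- \frac{89}{3} + 7}{\left(-52 + 41\right) + \left(-5\right)^{2}} = 48 \left(- \frac{68}{3 \left(-11 + 25\right)}\right) = 48 \left(- \frac{68}{3 \cdot 14}\right) = 48 \left(\left(- \frac{68}{3}\right) \frac{1}{14}\right) = 48 \left(- \frac{34}{21}\right) = - \frac{544}{7}$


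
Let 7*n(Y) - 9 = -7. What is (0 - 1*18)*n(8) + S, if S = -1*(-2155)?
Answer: 15049/7 ≈ 2149.9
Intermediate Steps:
n(Y) = 2/7 (n(Y) = 9/7 + (1/7)*(-7) = 9/7 - 1 = 2/7)
S = 2155
(0 - 1*18)*n(8) + S = (0 - 1*18)*(2/7) + 2155 = (0 - 18)*(2/7) + 2155 = -18*2/7 + 2155 = -36/7 + 2155 = 15049/7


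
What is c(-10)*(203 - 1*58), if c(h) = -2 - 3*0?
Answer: -290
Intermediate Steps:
c(h) = -2 (c(h) = -2 + 0 = -2)
c(-10)*(203 - 1*58) = -2*(203 - 1*58) = -2*(203 - 58) = -2*145 = -290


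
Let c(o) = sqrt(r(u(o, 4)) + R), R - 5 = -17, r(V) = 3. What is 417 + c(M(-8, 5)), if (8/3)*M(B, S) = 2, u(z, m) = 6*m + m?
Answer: 417 + 3*I ≈ 417.0 + 3.0*I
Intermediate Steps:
u(z, m) = 7*m
R = -12 (R = 5 - 17 = -12)
M(B, S) = 3/4 (M(B, S) = (3/8)*2 = 3/4)
c(o) = 3*I (c(o) = sqrt(3 - 12) = sqrt(-9) = 3*I)
417 + c(M(-8, 5)) = 417 + 3*I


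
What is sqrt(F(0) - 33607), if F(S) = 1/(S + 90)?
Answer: I*sqrt(30246290)/30 ≈ 183.32*I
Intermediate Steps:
F(S) = 1/(90 + S)
sqrt(F(0) - 33607) = sqrt(1/(90 + 0) - 33607) = sqrt(1/90 - 33607) = sqrt(-3024629/90) = I*sqrt(30246290)/30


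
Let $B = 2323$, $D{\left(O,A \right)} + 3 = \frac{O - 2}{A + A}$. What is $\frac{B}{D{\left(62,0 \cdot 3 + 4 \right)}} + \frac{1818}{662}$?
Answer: $\frac{1546007}{2979} \approx 518.97$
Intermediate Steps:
$D{\left(O,A \right)} = -3 + \frac{-2 + O}{2 A}$ ($D{\left(O,A \right)} = -3 + \frac{O - 2}{A + A} = -3 + \frac{-2 + O}{2 A}$)
$\frac{B}{D{\left(62,0 \cdot 3 + 4 \right)}} + \frac{1818}{662} = \frac{2323}{\frac{1}{2} \frac{1}{0 \cdot 3 + 4} \left(-2 + 62 - 6 \left(0 \cdot 3 + 4\right)\right)} + \frac{1818}{662} = \frac{2323}{\frac{1}{2} \frac{1}{0 + 4} \left(-2 + 62 - 6 \left(0 + 4\right)\right)} + 1818 \cdot \frac{1}{662} = \frac{2323}{\frac{1}{2} \cdot \frac{1}{4} \left(-2 + 62 - 24\right)} + \frac{909}{331} = \frac{2323}{\frac{1}{2} \cdot \frac{1}{4} \cdot 36} + \frac{909}{331} = \frac{2323}{\frac{9}{2}} + \frac{909}{331} = 2323 \cdot \frac{2}{9} + \frac{909}{331} = \frac{4646}{9} + \frac{909}{331} = \frac{1546007}{2979}$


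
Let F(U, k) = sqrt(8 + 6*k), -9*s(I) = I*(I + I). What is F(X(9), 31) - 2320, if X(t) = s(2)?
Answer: -2320 + sqrt(194) ≈ -2306.1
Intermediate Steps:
s(I) = -2*I**2/9 (s(I) = -I*(I + I)/9 = -I*2*I/9 = -2*I**2/9)
X(t) = -8/9 (X(t) = -2/9*2**2 = -2/9*4 = -8/9)
F(X(9), 31) - 2320 = sqrt(8 + 6*31) - 2320 = sqrt(8 + 186) - 2320 = sqrt(194) - 2320 = -2320 + sqrt(194)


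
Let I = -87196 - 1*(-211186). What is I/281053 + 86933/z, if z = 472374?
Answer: 11857490387/18966018546 ≈ 0.62520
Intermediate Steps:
I = 123990 (I = -87196 + 211186 = 123990)
I/281053 + 86933/z = 123990/281053 + 86933/472374 = 123990*(1/281053) + 86933*(1/472374) = 123990/281053 + 12419/67482 = 11857490387/18966018546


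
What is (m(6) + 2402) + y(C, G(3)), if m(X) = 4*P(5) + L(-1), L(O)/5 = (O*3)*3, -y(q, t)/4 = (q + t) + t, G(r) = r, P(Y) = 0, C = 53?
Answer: 2121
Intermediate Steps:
y(q, t) = -8*t - 4*q (y(q, t) = -4*((q + t) + t) = -4*(q + 2*t) = -8*t - 4*q)
L(O) = 45*O (L(O) = 5*((O*3)*3) = 5*((3*O)*3) = 5*(9*O) = 45*O)
m(X) = -45 (m(X) = 4*0 + 45*(-1) = 0 - 45 = -45)
(m(6) + 2402) + y(C, G(3)) = (-45 + 2402) + (-8*3 - 4*53) = 2357 + (-24 - 212) = 2357 - 236 = 2121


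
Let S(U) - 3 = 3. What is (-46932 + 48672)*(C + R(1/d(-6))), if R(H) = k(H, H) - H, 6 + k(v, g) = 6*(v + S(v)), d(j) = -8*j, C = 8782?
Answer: 61332245/4 ≈ 1.5333e+7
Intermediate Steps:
S(U) = 6 (S(U) = 3 + 3 = 6)
k(v, g) = 30 + 6*v (k(v, g) = -6 + 6*(v + 6) = -6 + 6*(6 + v) = -6 + (36 + 6*v) = 30 + 6*v)
R(H) = 30 + 5*H (R(H) = (30 + 6*H) - H = 30 + 5*H)
(-46932 + 48672)*(C + R(1/d(-6))) = (-46932 + 48672)*(8782 + (30 + 5/((-8*(-6))))) = 1740*(8782 + (30 + 5/48)) = 1740*(8782 + 1445/48) = 1740*(422981/48) = 61332245/4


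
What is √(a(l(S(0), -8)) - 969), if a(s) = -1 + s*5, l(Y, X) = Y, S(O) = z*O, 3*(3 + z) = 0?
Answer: I*√970 ≈ 31.145*I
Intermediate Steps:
z = -3 (z = -3 + (⅓)*0 = -3 + 0 = -3)
S(O) = -3*O
a(s) = -1 + 5*s
√(a(l(S(0), -8)) - 969) = √((-1 + 5*(-3*0)) - 969) = √((-1 + 5*0) - 969) = √((-1 + 0) - 969) = √(-1 - 969) = √(-970) = I*√970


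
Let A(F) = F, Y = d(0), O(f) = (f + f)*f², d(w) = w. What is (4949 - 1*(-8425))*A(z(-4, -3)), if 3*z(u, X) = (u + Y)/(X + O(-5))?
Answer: 17832/253 ≈ 70.482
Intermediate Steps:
O(f) = 2*f³ (O(f) = (2*f)*f² = 2*f³)
Y = 0
z(u, X) = u/(3*(-250 + X)) (z(u, X) = ((u + 0)/(X + 2*(-5)³))/3 = (u/(X + 2*(-125)))/3 = (u/(X - 250))/3 = (u/(-250 + X))/3 = u/(3*(-250 + X)))
(4949 - 1*(-8425))*A(z(-4, -3)) = (4949 - 1*(-8425))*((⅓)*(-4)/(-250 - 3)) = (4949 + 8425)*((⅓)*(-4)/(-253)) = 13374*((⅓)*(-4)*(-1/253)) = 13374*(4/759) = 17832/253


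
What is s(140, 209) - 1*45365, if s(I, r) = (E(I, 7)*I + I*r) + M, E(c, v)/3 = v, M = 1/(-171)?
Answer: -2251216/171 ≈ -13165.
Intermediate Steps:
M = -1/171 ≈ -0.0058480
E(c, v) = 3*v
s(I, r) = -1/171 + 21*I + I*r (s(I, r) = ((3*7)*I + I*r) - 1/171 = (21*I + I*r) - 1/171 = -1/171 + 21*I + I*r)
s(140, 209) - 1*45365 = (-1/171 + 21*140 + 140*209) - 1*45365 = (-1/171 + 2940 + 29260) - 45365 = 5506199/171 - 45365 = -2251216/171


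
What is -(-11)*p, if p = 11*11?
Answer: 1331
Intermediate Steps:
p = 121
-(-11)*p = -(-11)*121 = -1*(-1331) = 1331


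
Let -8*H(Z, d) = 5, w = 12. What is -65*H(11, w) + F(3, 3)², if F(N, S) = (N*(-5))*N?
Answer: 16525/8 ≈ 2065.6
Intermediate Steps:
H(Z, d) = -5/8 (H(Z, d) = -⅛*5 = -5/8)
F(N, S) = -5*N² (F(N, S) = (-5*N)*N = -5*N²)
-65*H(11, w) + F(3, 3)² = -65*(-5/8) + (-5*3²)² = 325/8 + (-5*9)² = 325/8 + (-45)² = 325/8 + 2025 = 16525/8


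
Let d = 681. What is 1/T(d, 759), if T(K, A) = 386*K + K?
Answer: 1/263547 ≈ 3.7944e-6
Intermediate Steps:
T(K, A) = 387*K
1/T(d, 759) = 1/(387*681) = 1/263547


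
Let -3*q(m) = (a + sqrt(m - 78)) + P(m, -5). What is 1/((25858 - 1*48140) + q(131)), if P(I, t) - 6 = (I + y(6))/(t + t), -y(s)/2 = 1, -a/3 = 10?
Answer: -20042730/446345578981 + 300*sqrt(53)/446345578981 ≈ -4.4899e-5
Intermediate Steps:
a = -30 (a = -3*10 = -30)
y(s) = -2 (y(s) = -2*1 = -2)
P(I, t) = 6 + (-2 + I)/(2*t) (P(I, t) = 6 + (I - 2)/(t + t) = 6 + (-2 + I)/((2*t)) = 6 + (-2 + I)*(1/(2*t)) = 6 + (-2 + I)/(2*t))
q(m) = 119/15 - sqrt(-78 + m)/3 + m/30 (q(m) = -((-30 + sqrt(m - 78)) + (1/2)*(-2 + m + 12*(-5))/(-5))/3 = -((-30 + sqrt(-78 + m)) + (1/2)*(-1/5)*(-2 + m - 60))/3 = -((-30 + sqrt(-78 + m)) + (1/2)*(-1/5)*(-62 + m))/3 = -((-30 + sqrt(-78 + m)) + (31/5 - m/10))/3 = -(-119/5 + sqrt(-78 + m) - m/10)/3 = 119/15 - sqrt(-78 + m)/3 + m/30)
1/((25858 - 1*48140) + q(131)) = 1/((25858 - 1*48140) + (119/15 - sqrt(-78 + 131)/3 + (1/30)*131)) = 1/((25858 - 48140) + (119/15 - sqrt(53)/3 + 131/30)) = 1/(-22282 + (123/10 - sqrt(53)/3)) = 1/(-222697/10 - sqrt(53)/3)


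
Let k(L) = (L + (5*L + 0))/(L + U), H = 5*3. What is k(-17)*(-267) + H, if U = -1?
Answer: -1498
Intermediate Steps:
H = 15
k(L) = 6*L/(-1 + L) (k(L) = (L + (5*L + 0))/(L - 1) = (L + 5*L)/(-1 + L) = (6*L)/(-1 + L) = 6*L/(-1 + L))
k(-17)*(-267) + H = (6*(-17)/(-1 - 17))*(-267) + 15 = (6*(-17)/(-18))*(-267) + 15 = (6*(-17)*(-1/18))*(-267) + 15 = (17/3)*(-267) + 15 = -1513 + 15 = -1498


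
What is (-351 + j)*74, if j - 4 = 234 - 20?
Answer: -9842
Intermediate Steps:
j = 218 (j = 4 + (234 - 20) = 4 + 214 = 218)
(-351 + j)*74 = (-351 + 218)*74 = -133*74 = -9842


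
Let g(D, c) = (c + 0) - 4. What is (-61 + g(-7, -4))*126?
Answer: -8694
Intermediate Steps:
g(D, c) = -4 + c (g(D, c) = c - 4 = -4 + c)
(-61 + g(-7, -4))*126 = (-61 + (-4 - 4))*126 = (-61 - 8)*126 = -69*126 = -8694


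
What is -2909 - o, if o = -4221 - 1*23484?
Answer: 24796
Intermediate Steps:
o = -27705 (o = -4221 - 23484 = -27705)
-2909 - o = -2909 - 1*(-27705) = -2909 + 27705 = 24796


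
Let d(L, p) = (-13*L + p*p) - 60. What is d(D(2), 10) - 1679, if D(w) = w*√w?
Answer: -1639 - 26*√2 ≈ -1675.8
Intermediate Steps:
D(w) = w^(3/2)
d(L, p) = -60 + p² - 13*L (d(L, p) = (-13*L + p²) - 60 = (p² - 13*L) - 60 = -60 + p² - 13*L)
d(D(2), 10) - 1679 = (-60 + 10² - 26*√2) - 1679 = (-60 + 100 - 26*√2) - 1679 = (40 - 26*√2) - 1679 = -1639 - 26*√2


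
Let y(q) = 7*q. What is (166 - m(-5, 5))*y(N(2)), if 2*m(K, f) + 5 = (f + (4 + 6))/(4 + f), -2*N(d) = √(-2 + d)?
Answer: 0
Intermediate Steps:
N(d) = -√(-2 + d)/2
m(K, f) = -5/2 + (10 + f)/(2*(4 + f)) (m(K, f) = -5/2 + ((f + (4 + 6))/(4 + f))/2 = -5/2 + ((f + 10)/(4 + f))/2 = -5/2 + ((10 + f)/(4 + f))/2 = -5/2 + (10 + f)/(2*(4 + f)))
(166 - m(-5, 5))*y(N(2)) = (166 - (-5 - 2*5)/(4 + 5))*(7*(-√(-2 + 2)/2)) = (166 - (-5 - 10)/9)*(7*(-√0/2)) = (166 - (-15)/9)*(7*(-½*0)) = (166 - 1*(-5/3))*(7*0) = (166 + 5/3)*0 = (503/3)*0 = 0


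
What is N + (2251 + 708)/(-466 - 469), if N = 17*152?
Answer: 219371/85 ≈ 2580.8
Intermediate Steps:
N = 2584
N + (2251 + 708)/(-466 - 469) = 2584 + (2251 + 708)/(-466 - 469) = 2584 + 2959/(-935) = 2584 + 2959*(-1/935) = 2584 - 269/85 = 219371/85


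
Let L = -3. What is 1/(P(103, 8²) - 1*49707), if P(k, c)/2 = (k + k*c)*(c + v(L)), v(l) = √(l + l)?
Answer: -I/(-807253*I + 13390*√6) ≈ 1.2367e-6 - 5.0248e-8*I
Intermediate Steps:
v(l) = √2*√l (v(l) = √(2*l) = √2*√l)
P(k, c) = 2*(c + I*√6)*(k + c*k) (P(k, c) = 2*((k + k*c)*(c + √2*√(-3))) = 2*((k + c*k)*(c + √2*(I*√3))) = 2*((k + c*k)*(c + I*√6)) = 2*((c + I*√6)*(k + c*k)) = 2*(c + I*√6)*(k + c*k))
1/(P(103, 8²) - 1*49707) = 1/(2*103*(8² + (8²)² + I*√6 + I*8²*√6) - 1*49707) = 1/(2*103*(64 + 64² + I*√6 + I*64*√6) - 49707) = 1/(2*103*(64 + 4096 + I*√6 + 64*I*√6) - 49707) = 1/(2*103*(4160 + 65*I*√6) - 49707) = 1/((856960 + 13390*I*√6) - 49707) = 1/(807253 + 13390*I*√6)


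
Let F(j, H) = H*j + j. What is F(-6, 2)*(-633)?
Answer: 11394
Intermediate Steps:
F(j, H) = j + H*j
F(-6, 2)*(-633) = -6*(1 + 2)*(-633) = -6*3*(-633) = -18*(-633) = 11394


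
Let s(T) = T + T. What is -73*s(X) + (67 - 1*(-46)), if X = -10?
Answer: 1573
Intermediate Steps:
s(T) = 2*T
-73*s(X) + (67 - 1*(-46)) = -146*(-10) + (67 - 1*(-46)) = -73*(-20) + (67 + 46) = 1460 + 113 = 1573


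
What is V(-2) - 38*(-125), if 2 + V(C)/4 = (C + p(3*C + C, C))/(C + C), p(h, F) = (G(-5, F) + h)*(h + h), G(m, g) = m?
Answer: 4536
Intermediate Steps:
p(h, F) = 2*h*(-5 + h) (p(h, F) = (-5 + h)*(h + h) = (-5 + h)*(2*h) = 2*h*(-5 + h))
V(C) = -8 + 2*(C + 8*C*(-5 + 4*C))/C (V(C) = -8 + 4*((C + 2*(3*C + C)*(-5 + (3*C + C)))/(C + C)) = -8 + 4*((C + 2*(4*C)*(-5 + 4*C))/((2*C))) = -8 + 4*((C + 8*C*(-5 + 4*C))*(1/(2*C))) = -8 + 4*((C + 8*C*(-5 + 4*C))/(2*C)) = -8 + 2*(C + 8*C*(-5 + 4*C))/C)
V(-2) - 38*(-125) = (-86 + 64*(-2)) - 38*(-125) = (-86 - 128) + 4750 = -214 + 4750 = 4536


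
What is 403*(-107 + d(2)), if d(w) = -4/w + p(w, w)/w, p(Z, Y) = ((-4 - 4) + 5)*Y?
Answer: -45136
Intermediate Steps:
p(Z, Y) = -3*Y (p(Z, Y) = (-8 + 5)*Y = -3*Y)
d(w) = -3 - 4/w (d(w) = -4/w + (-3*w)/w = -4/w - 3 = -3 - 4/w)
403*(-107 + d(2)) = 403*(-107 + (-3 - 4/2)) = 403*(-107 + (-3 - 4*1/2)) = 403*(-107 + (-3 - 2)) = 403*(-107 - 5) = 403*(-112) = -45136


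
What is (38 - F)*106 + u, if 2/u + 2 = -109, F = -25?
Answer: 741256/111 ≈ 6678.0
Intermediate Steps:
u = -2/111 (u = 2/(-2 - 109) = 2/(-111) = 2*(-1/111) = -2/111 ≈ -0.018018)
(38 - F)*106 + u = (38 - 1*(-25))*106 - 2/111 = (38 + 25)*106 - 2/111 = 63*106 - 2/111 = 6678 - 2/111 = 741256/111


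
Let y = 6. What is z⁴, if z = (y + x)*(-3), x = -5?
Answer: 81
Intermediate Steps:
z = -3 (z = (6 - 5)*(-3) = 1*(-3) = -3)
z⁴ = (-3)⁴ = 81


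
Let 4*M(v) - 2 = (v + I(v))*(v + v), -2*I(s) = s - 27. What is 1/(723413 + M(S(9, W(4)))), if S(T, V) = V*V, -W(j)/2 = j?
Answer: 2/1449739 ≈ 1.3796e-6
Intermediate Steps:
W(j) = -2*j
S(T, V) = V²
I(s) = 27/2 - s/2 (I(s) = -(s - 27)/2 = -(-27 + s)/2 = 27/2 - s/2)
M(v) = ½ + v*(27/2 + v/2)/2 (M(v) = ½ + ((v + (27/2 - v/2))*(v + v))/4 = ½ + ((27/2 + v/2)*(2*v))/4 = ½ + (2*v*(27/2 + v/2))/4 = ½ + v*(27/2 + v/2)/2)
1/(723413 + M(S(9, W(4)))) = 1/(723413 + (½ + ((-2*4)²)²/4 + 27*(-2*4)²/4)) = 1/(723413 + (½ + ((-8)²)²/4 + (27/4)*(-8)²)) = 1/(723413 + (½ + (¼)*64² + (27/4)*64)) = 1/(723413 + (½ + (¼)*4096 + 432)) = 1/(723413 + (½ + 1024 + 432)) = 1/(723413 + 2913/2) = 1/(1449739/2) = 2/1449739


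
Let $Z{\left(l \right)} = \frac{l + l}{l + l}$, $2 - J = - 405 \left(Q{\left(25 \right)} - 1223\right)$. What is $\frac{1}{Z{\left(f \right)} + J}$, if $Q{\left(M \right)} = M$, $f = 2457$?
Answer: $- \frac{1}{485187} \approx -2.0611 \cdot 10^{-6}$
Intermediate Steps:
$J = -485188$ ($J = 2 - - 405 \left(25 - 1223\right) = 2 - \left(-405\right) \left(-1198\right) = 2 - 485190 = -485188$)
$Z{\left(l \right)} = 1$ ($Z{\left(l \right)} = \frac{2 l}{2 l} = 2 l \frac{1}{2 l} = 1$)
$\frac{1}{Z{\left(f \right)} + J} = \frac{1}{1 - 485188} = \frac{1}{-485187} = - \frac{1}{485187}$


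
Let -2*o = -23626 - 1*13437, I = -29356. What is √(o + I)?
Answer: I*√43298/2 ≈ 104.04*I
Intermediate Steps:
o = 37063/2 (o = -(-23626 - 1*13437)/2 = -(-23626 - 13437)/2 = -½*(-37063) = 37063/2 ≈ 18532.)
√(o + I) = √(37063/2 - 29356) = √(-21649/2) = I*√43298/2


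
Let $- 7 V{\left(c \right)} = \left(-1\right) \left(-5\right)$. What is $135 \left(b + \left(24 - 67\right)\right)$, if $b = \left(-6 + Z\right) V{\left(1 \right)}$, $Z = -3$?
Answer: $- \frac{34560}{7} \approx -4937.1$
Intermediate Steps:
$V{\left(c \right)} = - \frac{5}{7}$ ($V{\left(c \right)} = - \frac{\left(-1\right) \left(-5\right)}{7} = \left(- \frac{1}{7}\right) 5 = - \frac{5}{7}$)
$b = \frac{45}{7}$ ($b = \left(-6 - 3\right) \left(- \frac{5}{7}\right) = \left(-9\right) \left(- \frac{5}{7}\right) = \frac{45}{7} \approx 6.4286$)
$135 \left(b + \left(24 - 67\right)\right) = 135 \left(\frac{45}{7} + \left(24 - 67\right)\right) = 135 \left(\frac{45}{7} - 43\right) = 135 \left(- \frac{256}{7}\right) = - \frac{34560}{7}$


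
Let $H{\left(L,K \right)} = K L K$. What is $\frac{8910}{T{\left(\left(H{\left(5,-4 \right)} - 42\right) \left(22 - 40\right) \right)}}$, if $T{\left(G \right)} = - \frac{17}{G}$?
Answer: $\frac{6094440}{17} \approx 3.585 \cdot 10^{5}$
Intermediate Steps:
$H{\left(L,K \right)} = L K^{2}$
$\frac{8910}{T{\left(\left(H{\left(5,-4 \right)} - 42\right) \left(22 - 40\right) \right)}} = \frac{8910}{\left(-17\right) \frac{1}{\left(5 \left(-4\right)^{2} - 42\right) \left(22 - 40\right)}} = \frac{8910}{\left(-17\right) \frac{1}{\left(5 \cdot 16 - 42\right) \left(-18\right)}} = \frac{8910}{\left(-17\right) \frac{1}{\left(80 - 42\right) \left(-18\right)}} = \frac{8910}{\left(-17\right) \frac{1}{38 \left(-18\right)}} = \frac{8910}{\left(-17\right) \frac{1}{-684}} = \frac{8910}{\left(-17\right) \left(- \frac{1}{684}\right)} = \frac{8910}{\frac{17}{684}} = 8910 \cdot \frac{684}{17} = \frac{6094440}{17}$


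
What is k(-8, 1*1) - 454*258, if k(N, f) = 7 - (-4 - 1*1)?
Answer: -117120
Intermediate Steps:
k(N, f) = 12 (k(N, f) = 7 - (-4 - 1) = 7 - 1*(-5) = 7 + 5 = 12)
k(-8, 1*1) - 454*258 = 12 - 454*258 = 12 - 117132 = -117120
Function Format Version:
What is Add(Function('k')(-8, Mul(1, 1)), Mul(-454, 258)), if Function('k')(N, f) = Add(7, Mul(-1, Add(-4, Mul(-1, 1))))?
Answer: -117120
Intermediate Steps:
Function('k')(N, f) = 12 (Function('k')(N, f) = Add(7, Mul(-1, Add(-4, -1))) = Add(7, Mul(-1, -5)) = Add(7, 5) = 12)
Add(Function('k')(-8, Mul(1, 1)), Mul(-454, 258)) = Add(12, Mul(-454, 258)) = Add(12, -117132) = -117120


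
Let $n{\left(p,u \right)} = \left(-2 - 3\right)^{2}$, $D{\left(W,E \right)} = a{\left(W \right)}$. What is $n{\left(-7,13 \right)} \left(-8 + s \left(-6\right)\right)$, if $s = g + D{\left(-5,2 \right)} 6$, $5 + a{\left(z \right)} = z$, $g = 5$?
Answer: $8050$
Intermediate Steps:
$a{\left(z \right)} = -5 + z$
$D{\left(W,E \right)} = -5 + W$
$s = -55$ ($s = 5 + \left(-5 - 5\right) 6 = 5 - 60 = -55$)
$n{\left(p,u \right)} = 25$ ($n{\left(p,u \right)} = \left(-5\right)^{2} = 25$)
$n{\left(-7,13 \right)} \left(-8 + s \left(-6\right)\right) = 25 \left(-8 - -330\right) = 25 \left(-8 + 330\right) = 25 \cdot 322 = 8050$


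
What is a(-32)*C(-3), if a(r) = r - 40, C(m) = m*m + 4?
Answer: -936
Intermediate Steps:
C(m) = 4 + m**2 (C(m) = m**2 + 4 = 4 + m**2)
a(r) = -40 + r
a(-32)*C(-3) = (-40 - 32)*(4 + (-3)**2) = -72*(4 + 9) = -72*13 = -936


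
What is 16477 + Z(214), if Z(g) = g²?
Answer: 62273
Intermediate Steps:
16477 + Z(214) = 16477 + 214² = 16477 + 45796 = 62273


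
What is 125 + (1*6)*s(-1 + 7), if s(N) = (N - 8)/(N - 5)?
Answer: 113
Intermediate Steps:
s(N) = (-8 + N)/(-5 + N)
125 + (1*6)*s(-1 + 7) = 125 + (1*6)*((-8 + (-1 + 7))/(-5 + (-1 + 7))) = 125 + 6*((-8 + 6)/(-5 + 6)) = 125 + 6*(-2/1) = 125 + 6*(1*(-2)) = 125 + 6*(-2) = 125 - 12 = 113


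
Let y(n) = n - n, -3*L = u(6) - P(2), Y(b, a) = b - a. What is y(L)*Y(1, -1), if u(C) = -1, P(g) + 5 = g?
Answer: 0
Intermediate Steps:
P(g) = -5 + g
L = -⅔ (L = -(-1 - (-5 + 2))/3 = -(-1 - 1*(-3))/3 = -(-1 + 3)/3 = -⅓*2 = -⅔ ≈ -0.66667)
y(n) = 0
y(L)*Y(1, -1) = 0*(1 - 1*(-1)) = 0*(1 + 1) = 0*2 = 0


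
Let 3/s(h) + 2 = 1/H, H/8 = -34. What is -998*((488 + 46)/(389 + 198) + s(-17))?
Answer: 187586076/319915 ≈ 586.36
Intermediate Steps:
H = -272 (H = 8*(-34) = -272)
s(h) = -816/545 (s(h) = 3/(-2 + 1/(-272)) = 3/(-2 - 1/272) = 3/(-545/272) = 3*(-272/545) = -816/545)
-998*((488 + 46)/(389 + 198) + s(-17)) = -998*((488 + 46)/(389 + 198) - 816/545) = -998*(534/587 - 816/545) = -998*(-187962/319915) = 187586076/319915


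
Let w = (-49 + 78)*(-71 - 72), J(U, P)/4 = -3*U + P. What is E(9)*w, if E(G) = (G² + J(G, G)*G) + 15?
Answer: 2289144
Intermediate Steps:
J(U, P) = -12*U + 4*P (J(U, P) = 4*(-3*U + P) = 4*(P - 3*U) = -12*U + 4*P)
w = -4147 (w = 29*(-143) = -4147)
E(G) = 15 - 7*G² (E(G) = (G² + (-12*G + 4*G)*G) + 15 = (G² + (-8*G)*G) + 15 = (G² - 8*G²) + 15 = -7*G² + 15 = 15 - 7*G²)
E(9)*w = (15 - 7*9²)*(-4147) = (15 - 7*81)*(-4147) = (15 - 567)*(-4147) = -552*(-4147) = 2289144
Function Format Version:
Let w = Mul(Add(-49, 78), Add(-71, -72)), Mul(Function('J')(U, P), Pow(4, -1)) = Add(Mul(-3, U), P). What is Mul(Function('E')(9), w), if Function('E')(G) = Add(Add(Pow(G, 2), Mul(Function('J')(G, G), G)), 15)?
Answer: 2289144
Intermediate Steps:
Function('J')(U, P) = Add(Mul(-12, U), Mul(4, P)) (Function('J')(U, P) = Mul(4, Add(Mul(-3, U), P)) = Mul(4, Add(P, Mul(-3, U))) = Add(Mul(-12, U), Mul(4, P)))
w = -4147 (w = Mul(29, -143) = -4147)
Function('E')(G) = Add(15, Mul(-7, Pow(G, 2))) (Function('E')(G) = Add(Add(Pow(G, 2), Mul(Add(Mul(-12, G), Mul(4, G)), G)), 15) = Add(Add(Pow(G, 2), Mul(Mul(-8, G), G)), 15) = Add(Add(Pow(G, 2), Mul(-8, Pow(G, 2))), 15) = Add(Mul(-7, Pow(G, 2)), 15) = Add(15, Mul(-7, Pow(G, 2))))
Mul(Function('E')(9), w) = Mul(Add(15, Mul(-7, Pow(9, 2))), -4147) = Mul(Add(15, Mul(-7, 81)), -4147) = Mul(Add(15, -567), -4147) = Mul(-552, -4147) = 2289144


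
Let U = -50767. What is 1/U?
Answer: -1/50767 ≈ -1.9698e-5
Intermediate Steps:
1/U = 1/(-50767) = -1/50767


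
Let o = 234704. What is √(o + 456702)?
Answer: √691406 ≈ 831.51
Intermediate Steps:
√(o + 456702) = √(234704 + 456702) = √691406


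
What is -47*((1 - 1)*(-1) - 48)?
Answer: 2256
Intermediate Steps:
-47*((1 - 1)*(-1) - 48) = -47*(0*(-1) - 48) = -47*(0 - 48) = -47*(-48) = 2256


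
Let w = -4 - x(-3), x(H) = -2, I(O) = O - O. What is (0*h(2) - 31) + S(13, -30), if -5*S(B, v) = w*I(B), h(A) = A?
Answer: -31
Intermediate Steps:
I(O) = 0
w = -2 (w = -4 - 1*(-2) = -4 + 2 = -2)
S(B, v) = 0 (S(B, v) = -(-2)*0/5 = -⅕*0 = 0)
(0*h(2) - 31) + S(13, -30) = (0*2 - 31) + 0 = (0 - 31) + 0 = -31 + 0 = -31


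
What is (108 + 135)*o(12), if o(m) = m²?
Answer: 34992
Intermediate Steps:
(108 + 135)*o(12) = (108 + 135)*12² = 243*144 = 34992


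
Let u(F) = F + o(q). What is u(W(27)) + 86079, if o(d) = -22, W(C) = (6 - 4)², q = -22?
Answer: 86061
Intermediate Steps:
W(C) = 4 (W(C) = 2² = 4)
u(F) = -22 + F (u(F) = F - 22 = -22 + F)
u(W(27)) + 86079 = (-22 + 4) + 86079 = -18 + 86079 = 86061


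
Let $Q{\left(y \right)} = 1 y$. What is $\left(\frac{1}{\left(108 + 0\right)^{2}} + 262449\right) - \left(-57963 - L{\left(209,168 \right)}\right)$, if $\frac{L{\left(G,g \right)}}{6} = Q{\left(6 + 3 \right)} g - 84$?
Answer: $\frac{3837222721}{11664} \approx 3.2898 \cdot 10^{5}$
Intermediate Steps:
$Q{\left(y \right)} = y$
$L{\left(G,g \right)} = -504 + 54 g$ ($L{\left(G,g \right)} = 6 \left(\left(6 + 3\right) g - 84\right) = 6 \left(9 g - 84\right) = 6 \left(-84 + 9 g\right) = -504 + 54 g$)
$\left(\frac{1}{\left(108 + 0\right)^{2}} + 262449\right) - \left(-57963 - L{\left(209,168 \right)}\right) = \left(\frac{1}{\left(108 + 0\right)^{2}} + 262449\right) + \left(\left(96197 + \left(-504 + 54 \cdot 168\right)\right) - 38234\right) = \left(\frac{1}{108^{2}} + 262449\right) + \left(\left(96197 + \left(-504 + 9072\right)\right) - 38234\right) = \left(\frac{1}{11664} + 262449\right) + \left(\left(96197 + 8568\right) - 38234\right) = \left(\frac{1}{11664} + 262449\right) + \left(104765 - 38234\right) = \frac{3061205137}{11664} + 66531 = \frac{3837222721}{11664}$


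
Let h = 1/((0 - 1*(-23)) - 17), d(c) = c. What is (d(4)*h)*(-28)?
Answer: -56/3 ≈ -18.667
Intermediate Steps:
h = ⅙ (h = 1/((0 + 23) - 17) = 1/(23 - 17) = 1/6 = ⅙ ≈ 0.16667)
(d(4)*h)*(-28) = (4*(⅙))*(-28) = (⅔)*(-28) = -56/3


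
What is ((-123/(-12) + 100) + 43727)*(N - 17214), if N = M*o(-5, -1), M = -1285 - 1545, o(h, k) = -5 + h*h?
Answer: -6471605543/2 ≈ -3.2358e+9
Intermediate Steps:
o(h, k) = -5 + h**2
M = -2830
N = -56600 (N = -2830*(-5 + (-5)**2) = -2830*(-5 + 25) = -2830*20 = -56600)
((-123/(-12) + 100) + 43727)*(N - 17214) = ((-123/(-12) + 100) + 43727)*(-56600 - 17214) = ((-123*(-1)/12 + 100) + 43727)*(-73814) = ((-3*(-41/12) + 100) + 43727)*(-73814) = ((41/4 + 100) + 43727)*(-73814) = (441/4 + 43727)*(-73814) = (175349/4)*(-73814) = -6471605543/2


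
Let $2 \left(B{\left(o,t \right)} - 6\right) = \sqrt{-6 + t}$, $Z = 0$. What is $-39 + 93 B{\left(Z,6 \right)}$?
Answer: $519$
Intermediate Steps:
$B{\left(o,t \right)} = 6 + \frac{\sqrt{-6 + t}}{2}$
$-39 + 93 B{\left(Z,6 \right)} = -39 + 93 \left(6 + \frac{\sqrt{-6 + 6}}{2}\right) = -39 + 93 \left(6 + \frac{\sqrt{0}}{2}\right) = -39 + 93 \left(6 + \frac{1}{2} \cdot 0\right) = -39 + 93 \left(6 + 0\right) = -39 + 93 \cdot 6 = -39 + 558 = 519$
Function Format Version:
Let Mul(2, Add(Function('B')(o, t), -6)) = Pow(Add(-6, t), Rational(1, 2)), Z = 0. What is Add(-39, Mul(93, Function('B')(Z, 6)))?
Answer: 519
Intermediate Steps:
Function('B')(o, t) = Add(6, Mul(Rational(1, 2), Pow(Add(-6, t), Rational(1, 2))))
Add(-39, Mul(93, Function('B')(Z, 6))) = Add(-39, Mul(93, Add(6, Mul(Rational(1, 2), Pow(Add(-6, 6), Rational(1, 2)))))) = Add(-39, Mul(93, Add(6, Mul(Rational(1, 2), Pow(0, Rational(1, 2)))))) = Add(-39, Mul(93, Add(6, Mul(Rational(1, 2), 0)))) = Add(-39, Mul(93, Add(6, 0))) = Add(-39, Mul(93, 6)) = Add(-39, 558) = 519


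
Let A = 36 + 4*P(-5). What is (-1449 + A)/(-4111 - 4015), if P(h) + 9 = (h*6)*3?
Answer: 1809/8126 ≈ 0.22262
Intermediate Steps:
P(h) = -9 + 18*h (P(h) = -9 + (h*6)*3 = -9 + (6*h)*3 = -9 + 18*h)
A = -360 (A = 36 + 4*(-9 + 18*(-5)) = 36 + 4*(-9 - 90) = 36 + 4*(-99) = 36 - 396 = -360)
(-1449 + A)/(-4111 - 4015) = (-1449 - 360)/(-4111 - 4015) = -1809/(-8126) = -1809*(-1/8126) = 1809/8126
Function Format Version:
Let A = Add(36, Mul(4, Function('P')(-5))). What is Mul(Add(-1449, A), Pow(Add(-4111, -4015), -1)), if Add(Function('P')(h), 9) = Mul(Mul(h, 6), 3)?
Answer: Rational(1809, 8126) ≈ 0.22262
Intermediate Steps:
Function('P')(h) = Add(-9, Mul(18, h)) (Function('P')(h) = Add(-9, Mul(Mul(h, 6), 3)) = Add(-9, Mul(Mul(6, h), 3)) = Add(-9, Mul(18, h)))
A = -360 (A = Add(36, Mul(4, Add(-9, Mul(18, -5)))) = Add(36, Mul(4, Add(-9, -90))) = Add(36, Mul(4, -99)) = Add(36, -396) = -360)
Mul(Add(-1449, A), Pow(Add(-4111, -4015), -1)) = Mul(Add(-1449, -360), Pow(Add(-4111, -4015), -1)) = Mul(-1809, Pow(-8126, -1)) = Mul(-1809, Rational(-1, 8126)) = Rational(1809, 8126)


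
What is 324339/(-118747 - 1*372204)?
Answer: -324339/490951 ≈ -0.66063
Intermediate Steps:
324339/(-118747 - 1*372204) = 324339/(-118747 - 372204) = 324339/(-490951) = 324339*(-1/490951) = -324339/490951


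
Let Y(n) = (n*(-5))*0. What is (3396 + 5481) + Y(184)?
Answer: 8877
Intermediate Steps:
Y(n) = 0 (Y(n) = -5*n*0 = 0)
(3396 + 5481) + Y(184) = (3396 + 5481) + 0 = 8877 + 0 = 8877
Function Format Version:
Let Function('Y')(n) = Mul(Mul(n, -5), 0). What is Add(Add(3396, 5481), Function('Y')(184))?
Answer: 8877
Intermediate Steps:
Function('Y')(n) = 0 (Function('Y')(n) = Mul(Mul(-5, n), 0) = 0)
Add(Add(3396, 5481), Function('Y')(184)) = Add(Add(3396, 5481), 0) = Add(8877, 0) = 8877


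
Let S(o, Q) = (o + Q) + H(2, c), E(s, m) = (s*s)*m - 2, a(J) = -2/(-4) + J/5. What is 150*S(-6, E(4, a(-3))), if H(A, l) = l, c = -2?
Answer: -1740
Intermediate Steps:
a(J) = 1/2 + J/5 (a(J) = -2*(-1/4) + J*(1/5) = 1/2 + J/5)
E(s, m) = -2 + m*s**2 (E(s, m) = s**2*m - 2 = m*s**2 - 2 = -2 + m*s**2)
S(o, Q) = -2 + Q + o (S(o, Q) = (o + Q) - 2 = (Q + o) - 2 = -2 + Q + o)
150*S(-6, E(4, a(-3))) = 150*(-2 + (-2 + (1/2 + (1/5)*(-3))*4**2) - 6) = 150*(-2 + (-2 + (1/2 - 3/5)*16) - 6) = 150*(-2 + (-2 - 1/10*16) - 6) = 150*(-2 + (-2 - 8/5) - 6) = 150*(-2 - 18/5 - 6) = 150*(-58/5) = -1740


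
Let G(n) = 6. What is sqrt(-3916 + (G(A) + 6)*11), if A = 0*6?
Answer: 2*I*sqrt(946) ≈ 61.514*I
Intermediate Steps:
A = 0
sqrt(-3916 + (G(A) + 6)*11) = sqrt(-3916 + (6 + 6)*11) = sqrt(-3916 + 12*11) = sqrt(-3916 + 132) = sqrt(-3784) = 2*I*sqrt(946)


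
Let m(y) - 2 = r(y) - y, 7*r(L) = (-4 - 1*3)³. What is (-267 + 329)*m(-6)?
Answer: -2542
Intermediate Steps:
r(L) = -49 (r(L) = (-4 - 1*3)³/7 = (-4 - 3)³/7 = (⅐)*(-7)³ = (⅐)*(-343) = -49)
m(y) = -47 - y (m(y) = 2 + (-49 - y) = -47 - y)
(-267 + 329)*m(-6) = (-267 + 329)*(-47 - 1*(-6)) = 62*(-47 + 6) = 62*(-41) = -2542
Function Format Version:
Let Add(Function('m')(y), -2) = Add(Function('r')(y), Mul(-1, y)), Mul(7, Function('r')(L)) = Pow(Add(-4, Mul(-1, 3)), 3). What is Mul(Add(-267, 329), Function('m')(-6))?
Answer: -2542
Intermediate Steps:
Function('r')(L) = -49 (Function('r')(L) = Mul(Rational(1, 7), Pow(Add(-4, Mul(-1, 3)), 3)) = Mul(Rational(1, 7), Pow(Add(-4, -3), 3)) = Mul(Rational(1, 7), Pow(-7, 3)) = Mul(Rational(1, 7), -343) = -49)
Function('m')(y) = Add(-47, Mul(-1, y)) (Function('m')(y) = Add(2, Add(-49, Mul(-1, y))) = Add(-47, Mul(-1, y)))
Mul(Add(-267, 329), Function('m')(-6)) = Mul(Add(-267, 329), Add(-47, Mul(-1, -6))) = Mul(62, Add(-47, 6)) = Mul(62, -41) = -2542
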